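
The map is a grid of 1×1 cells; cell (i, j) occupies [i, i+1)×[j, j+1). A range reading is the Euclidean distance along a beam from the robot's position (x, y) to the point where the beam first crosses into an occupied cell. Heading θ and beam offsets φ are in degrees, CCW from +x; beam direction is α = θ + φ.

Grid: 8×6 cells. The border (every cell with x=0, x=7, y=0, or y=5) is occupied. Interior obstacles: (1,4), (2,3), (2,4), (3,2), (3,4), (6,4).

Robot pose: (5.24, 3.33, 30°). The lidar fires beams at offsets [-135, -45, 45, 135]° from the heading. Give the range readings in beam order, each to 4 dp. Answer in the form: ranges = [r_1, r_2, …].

beam 1: φ=-135°, α=255°
  direction (-0.2588, -0.9659); cell (5,3); t to first gridline: x 0.9273, y 0.3416 (then +3.8637 / +1.0353)
    (5,2) via y @ 0.3416
    (4,2) via x @ 0.9273
    (4,1) via y @ 1.3769
    (4,0) via y @ 2.4122  # hit
  → r_1 = 2.4122
beam 2: φ=-45°, α=345°
  direction (0.9659, -0.2588); cell (5,3); t to first gridline: x 0.7868, y 1.2750 (then +1.0353 / +3.8637)
    (6,3) via x @ 0.7868
    (6,2) via y @ 1.2750
    (7,2) via x @ 1.8221  # hit
  → r_2 = 1.8221
beam 3: φ=45°, α=75°
  direction (0.2588, 0.9659); cell (5,3); t to first gridline: x 2.9364, y 0.6936 (then +3.8637 / +1.0353)
    (5,4) via y @ 0.6936
    (5,5) via y @ 1.7289  # hit
  → r_3 = 1.7289
beam 4: φ=135°, α=165°
  direction (-0.9659, 0.2588); cell (5,3); t to first gridline: x 0.2485, y 2.5887 (then +1.0353 / +3.8637)
    (4,3) via x @ 0.2485
    (3,3) via x @ 1.2837
    (2,3) via x @ 2.3190  # hit
  → r_4 = 2.3190

ranges = [2.4122, 1.8221, 1.7289, 2.3190]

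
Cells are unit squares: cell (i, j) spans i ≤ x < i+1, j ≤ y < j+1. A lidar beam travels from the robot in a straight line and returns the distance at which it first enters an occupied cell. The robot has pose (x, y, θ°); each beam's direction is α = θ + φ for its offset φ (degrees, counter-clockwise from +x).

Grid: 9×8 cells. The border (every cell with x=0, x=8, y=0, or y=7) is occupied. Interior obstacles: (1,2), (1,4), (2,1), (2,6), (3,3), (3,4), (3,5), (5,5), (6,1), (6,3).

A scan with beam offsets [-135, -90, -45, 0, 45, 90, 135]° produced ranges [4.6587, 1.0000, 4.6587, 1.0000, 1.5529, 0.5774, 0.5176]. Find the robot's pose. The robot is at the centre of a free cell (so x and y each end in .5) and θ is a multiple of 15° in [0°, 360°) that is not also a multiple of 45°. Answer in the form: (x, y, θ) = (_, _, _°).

(x, y, θ) = (7.5, 2.5, 240°)

The pose lattice has 32·16 = 512 candidates. Test each by forward raycasting.
  (2.5, 4.5, 255°): beam 1 = 2.8868 ≠ 4.6587 ✗
  (6.5, 4.5, 345°): beam 1 = 2.8868 ≠ 4.6587 ✗
  (4.5, 2.5, 150°): beam 1 = 1.9319 ≠ 4.6587 ✗
  …
  (7.5, 2.5, 240°): r_1=4.6587, r_2=1.0000, r_3=4.6587, r_4=1.0000, r_5=1.5529, r_6=0.5774, r_7=0.5176 — all match ✓
Only this pose fits every beam.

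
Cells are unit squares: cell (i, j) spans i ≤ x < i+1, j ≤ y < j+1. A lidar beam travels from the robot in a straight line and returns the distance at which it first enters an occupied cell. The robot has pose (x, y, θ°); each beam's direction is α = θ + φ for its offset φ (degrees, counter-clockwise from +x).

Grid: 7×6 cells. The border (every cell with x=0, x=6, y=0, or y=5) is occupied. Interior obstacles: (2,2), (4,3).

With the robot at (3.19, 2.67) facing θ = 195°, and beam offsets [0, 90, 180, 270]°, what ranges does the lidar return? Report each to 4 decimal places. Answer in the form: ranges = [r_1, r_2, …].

ranges = [0.1967, 1.7289, 1.2750, 2.4122]

beam 1: φ=0°, α=195°
  cosα=-0.9659 sinα=-0.2588 | (3,2) | tMaxX 0.1967 tMaxY 2.5887 | tΔX 1.0353 tΔY 3.8637
    t=0.1967 [x] (2,2) — stop
  → r_1 = 0.1967
beam 2: φ=90°, α=285°
  cosα=0.2588 sinα=-0.9659 | (3,2) | tMaxX 3.1296 tMaxY 0.6936 | tΔX 3.8637 tΔY 1.0353
    t=0.6936 [y] (3,1)
    t=1.7289 [y] (3,0) — stop
  → r_2 = 1.7289
beam 3: φ=180°, α=15°
  cosα=0.9659 sinα=0.2588 | (3,2) | tMaxX 0.8386 tMaxY 1.2750 | tΔX 1.0353 tΔY 3.8637
    t=0.8386 [x] (4,2)
    t=1.2750 [y] (4,3) — stop
  → r_3 = 1.2750
beam 4: φ=270°, α=105°
  cosα=-0.2588 sinα=0.9659 | (3,2) | tMaxX 0.7341 tMaxY 0.3416 | tΔX 3.8637 tΔY 1.0353
    t=0.3416 [y] (3,3)
    t=0.7341 [x] (2,3)
    t=1.3769 [y] (2,4)
    t=2.4122 [y] (2,5) — stop
  → r_4 = 2.4122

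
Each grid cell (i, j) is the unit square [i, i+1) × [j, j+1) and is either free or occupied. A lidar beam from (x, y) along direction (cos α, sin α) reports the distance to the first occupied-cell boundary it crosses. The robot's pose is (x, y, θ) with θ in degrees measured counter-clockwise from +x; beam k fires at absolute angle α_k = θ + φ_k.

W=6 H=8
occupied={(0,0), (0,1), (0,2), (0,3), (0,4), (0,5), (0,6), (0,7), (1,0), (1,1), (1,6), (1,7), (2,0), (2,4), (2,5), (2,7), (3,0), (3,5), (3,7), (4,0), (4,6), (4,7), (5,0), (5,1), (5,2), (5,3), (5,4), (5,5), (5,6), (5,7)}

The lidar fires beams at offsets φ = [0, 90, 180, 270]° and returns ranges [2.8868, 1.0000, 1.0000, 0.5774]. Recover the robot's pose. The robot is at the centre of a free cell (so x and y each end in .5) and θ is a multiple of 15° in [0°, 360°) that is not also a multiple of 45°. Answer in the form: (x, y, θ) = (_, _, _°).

Candidates: 18 free-cell centres × 16 headings = 288 poses. Raycast each; keep the one whose scan matches to 4 dp.
  (2.5, 6.5, 210°): beam 1 = 0.5774 ≠ 2.8868 ✗
  (3.5, 4.5, 30°): beam 1 = 1.7321 ≠ 2.8868 ✗
  (3.5, 6.5, 75°): beam 1 = 0.5176 ≠ 2.8868 ✗
  (2.5, 2.5, 345°): beam 1 = 2.5882 ≠ 2.8868 ✗
  …
  (1.5, 3.5, 300°): r_1=2.8868, r_2=1.0000, r_3=1.0000, r_4=0.5774 — all match ✓
Only this pose fits every beam.

(x, y, θ) = (1.5, 3.5, 300°)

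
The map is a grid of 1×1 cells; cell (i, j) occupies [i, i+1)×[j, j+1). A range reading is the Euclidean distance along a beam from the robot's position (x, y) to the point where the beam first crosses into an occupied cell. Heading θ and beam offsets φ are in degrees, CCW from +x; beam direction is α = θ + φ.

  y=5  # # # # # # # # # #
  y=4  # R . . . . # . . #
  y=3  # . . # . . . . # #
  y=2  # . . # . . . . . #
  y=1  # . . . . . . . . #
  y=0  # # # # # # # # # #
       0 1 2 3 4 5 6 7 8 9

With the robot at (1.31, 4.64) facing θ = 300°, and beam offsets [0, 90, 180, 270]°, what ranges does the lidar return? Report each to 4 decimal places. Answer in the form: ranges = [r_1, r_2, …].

beam 1: φ=0°, α=300°
  dir = (cos 300°, sin 300°) = (0.5000, -0.8660); from cell (1,4)
  next x-line at t=1.3800, next y-line at t=0.7390; Δt_x=2.0000, Δt_y=1.1547
    y: enter (1,3) at t=0.7390
    x: enter (2,3) at t=1.3800
    y: enter (2,2) at t=1.8937
    y: enter (2,1) at t=3.0484
    x: enter (3,1) at t=3.3800
    y: enter (3,0) at t=4.2031 ← occupied
  → r_1 = 4.2031
beam 2: φ=90°, α=30°
  dir = (cos 30°, sin 30°) = (0.8660, 0.5000); from cell (1,4)
  next x-line at t=0.7967, next y-line at t=0.7200; Δt_x=1.1547, Δt_y=2.0000
    y: enter (1,5) at t=0.7200 ← occupied
  → r_2 = 0.7200
beam 3: φ=180°, α=120°
  dir = (cos 120°, sin 120°) = (-0.5000, 0.8660); from cell (1,4)
  next x-line at t=0.6200, next y-line at t=0.4157; Δt_x=2.0000, Δt_y=1.1547
    y: enter (1,5) at t=0.4157 ← occupied
  → r_3 = 0.4157
beam 4: φ=270°, α=210°
  dir = (cos 210°, sin 210°) = (-0.8660, -0.5000); from cell (1,4)
  next x-line at t=0.3580, next y-line at t=1.2800; Δt_x=1.1547, Δt_y=2.0000
    x: enter (0,4) at t=0.3580 ← occupied
  → r_4 = 0.3580

ranges = [4.2031, 0.7200, 0.4157, 0.3580]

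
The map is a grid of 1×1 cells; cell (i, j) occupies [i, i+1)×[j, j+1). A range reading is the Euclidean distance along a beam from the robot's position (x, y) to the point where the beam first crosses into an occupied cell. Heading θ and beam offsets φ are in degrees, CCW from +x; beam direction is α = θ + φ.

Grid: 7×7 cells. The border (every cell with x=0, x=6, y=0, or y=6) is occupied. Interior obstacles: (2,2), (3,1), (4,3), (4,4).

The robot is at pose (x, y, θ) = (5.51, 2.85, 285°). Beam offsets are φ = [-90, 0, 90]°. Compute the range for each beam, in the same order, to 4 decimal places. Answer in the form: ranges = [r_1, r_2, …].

ranges = [2.5985, 1.8932, 0.5073]

beam 1: φ=-90°, α=195°
  d=(-0.9659,-0.2588)  start (5,2)  tX=0.5280 tY=3.2841  stride 1/|dx|=1.0353 1/|dy|=3.8637
    cross x-line → (4,2), t=0.5280
    cross x-line → (3,2), t=1.5633
    cross x-line → (2,2), t=2.5985 (wall)
  → r_1 = 2.5985
beam 2: φ=0°, α=285°
  d=(0.2588,-0.9659)  start (5,2)  tX=1.8932 tY=0.8800  stride 1/|dx|=3.8637 1/|dy|=1.0353
    cross y-line → (5,1), t=0.8800
    cross x-line → (6,1), t=1.8932 (wall)
  → r_2 = 1.8932
beam 3: φ=90°, α=15°
  d=(0.9659,0.2588)  start (5,2)  tX=0.5073 tY=0.5796  stride 1/|dx|=1.0353 1/|dy|=3.8637
    cross x-line → (6,2), t=0.5073 (wall)
  → r_3 = 0.5073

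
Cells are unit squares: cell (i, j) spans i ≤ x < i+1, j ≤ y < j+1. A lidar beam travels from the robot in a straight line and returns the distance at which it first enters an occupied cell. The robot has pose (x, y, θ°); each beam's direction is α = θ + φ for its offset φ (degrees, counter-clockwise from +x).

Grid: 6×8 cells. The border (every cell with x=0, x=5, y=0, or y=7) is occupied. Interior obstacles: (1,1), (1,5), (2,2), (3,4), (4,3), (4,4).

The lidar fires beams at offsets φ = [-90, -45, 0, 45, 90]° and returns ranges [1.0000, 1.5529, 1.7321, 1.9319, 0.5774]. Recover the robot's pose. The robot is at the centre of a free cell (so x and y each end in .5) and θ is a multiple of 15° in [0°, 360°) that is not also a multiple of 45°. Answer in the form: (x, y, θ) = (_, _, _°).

(x, y, θ) = (4.5, 1.5, 150°)

Candidates: 18 free-cell centres × 16 headings = 288 poses. Raycast each; keep the one whose scan matches to 4 dp.
  (3.5, 1.5, 285°): beam 1 = 1.5529 ≠ 1.0000 ✗
  (3.5, 6.5, 60°): beam 1 = 1.7321 ≠ 1.0000 ✗
  (4.5, 5.5, 210°): beam 1 = 1.7321 ≠ 1.0000 ✗
  (4.5, 1.5, 210°): beam 1 = 2.8868 ≠ 1.0000 ✗
  …
  (4.5, 1.5, 150°): r_1=1.0000, r_2=1.5529, r_3=1.7321, r_4=1.9319, r_5=0.5774 — all match ✓
Unique over the lattice → pose = (4.5, 1.5, 150°).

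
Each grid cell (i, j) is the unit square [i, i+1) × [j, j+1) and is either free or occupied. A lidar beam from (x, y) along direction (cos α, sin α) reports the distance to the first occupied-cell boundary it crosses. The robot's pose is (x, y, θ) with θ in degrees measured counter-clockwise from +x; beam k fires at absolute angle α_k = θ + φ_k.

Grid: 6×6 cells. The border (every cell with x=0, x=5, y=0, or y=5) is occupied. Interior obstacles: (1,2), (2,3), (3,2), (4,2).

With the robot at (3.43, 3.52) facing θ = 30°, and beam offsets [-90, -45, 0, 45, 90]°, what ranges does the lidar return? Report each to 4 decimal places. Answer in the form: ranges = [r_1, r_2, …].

ranges = [0.6004, 1.6254, 1.8129, 1.5322, 1.7090]

beam 1: φ=-90°, α=300°
  d=(0.5000,-0.8660)  start (3,3)  tX=1.1400 tY=0.6004  stride 1/|dx|=2.0000 1/|dy|=1.1547
    cross y-line → (3,2), t=0.6004 (wall)
  → r_1 = 0.6004
beam 2: φ=-45°, α=345°
  d=(0.9659,-0.2588)  start (3,3)  tX=0.5901 tY=2.0091  stride 1/|dx|=1.0353 1/|dy|=3.8637
    cross x-line → (4,3), t=0.5901
    cross x-line → (5,3), t=1.6254 (wall)
  → r_2 = 1.6254
beam 3: φ=0°, α=30°
  d=(0.8660,0.5000)  start (3,3)  tX=0.6582 tY=0.9600  stride 1/|dx|=1.1547 1/|dy|=2.0000
    cross x-line → (4,3), t=0.6582
    cross y-line → (4,4), t=0.9600
    cross x-line → (5,4), t=1.8129 (wall)
  → r_3 = 1.8129
beam 4: φ=45°, α=75°
  d=(0.2588,0.9659)  start (3,3)  tX=2.2023 tY=0.4969  stride 1/|dx|=3.8637 1/|dy|=1.0353
    cross y-line → (3,4), t=0.4969
    cross y-line → (3,5), t=1.5322 (wall)
  → r_4 = 1.5322
beam 5: φ=90°, α=120°
  d=(-0.5000,0.8660)  start (3,3)  tX=0.8600 tY=0.5543  stride 1/|dx|=2.0000 1/|dy|=1.1547
    cross y-line → (3,4), t=0.5543
    cross x-line → (2,4), t=0.8600
    cross y-line → (2,5), t=1.7090 (wall)
  → r_5 = 1.7090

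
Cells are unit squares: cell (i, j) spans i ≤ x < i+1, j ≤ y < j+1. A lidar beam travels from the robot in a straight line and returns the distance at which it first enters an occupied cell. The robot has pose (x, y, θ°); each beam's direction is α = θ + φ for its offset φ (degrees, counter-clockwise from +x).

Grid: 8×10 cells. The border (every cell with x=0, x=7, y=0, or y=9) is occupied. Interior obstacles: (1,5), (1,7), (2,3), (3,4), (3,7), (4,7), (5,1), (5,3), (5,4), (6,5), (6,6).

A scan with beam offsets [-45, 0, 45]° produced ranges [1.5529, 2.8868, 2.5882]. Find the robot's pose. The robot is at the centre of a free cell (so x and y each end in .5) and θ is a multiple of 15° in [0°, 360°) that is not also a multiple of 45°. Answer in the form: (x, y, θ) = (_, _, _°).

Candidates: 37 free-cell centres × 16 headings = 592 poses. Raycast each; keep the one whose scan matches to 4 dp.
  (4.5, 4.5, 15°): beam 1 = 0.5774 ≠ 1.5529 ✗
  (2.5, 1.5, 150°): beam 2 = 1.7321 ≠ 2.8868 ✗
  (4.5, 5.5, 285°): beam 1 = 1.0000 ≠ 1.5529 ✗
  (4.5, 1.5, 60°): beam 1 = 0.5176 ≠ 1.5529 ✗
  …
  (2.5, 2.5, 330°): r_1=1.5529, r_2=2.8868, r_3=2.5882 — all match ✓
Unique over the lattice → pose = (2.5, 2.5, 330°).

(x, y, θ) = (2.5, 2.5, 330°)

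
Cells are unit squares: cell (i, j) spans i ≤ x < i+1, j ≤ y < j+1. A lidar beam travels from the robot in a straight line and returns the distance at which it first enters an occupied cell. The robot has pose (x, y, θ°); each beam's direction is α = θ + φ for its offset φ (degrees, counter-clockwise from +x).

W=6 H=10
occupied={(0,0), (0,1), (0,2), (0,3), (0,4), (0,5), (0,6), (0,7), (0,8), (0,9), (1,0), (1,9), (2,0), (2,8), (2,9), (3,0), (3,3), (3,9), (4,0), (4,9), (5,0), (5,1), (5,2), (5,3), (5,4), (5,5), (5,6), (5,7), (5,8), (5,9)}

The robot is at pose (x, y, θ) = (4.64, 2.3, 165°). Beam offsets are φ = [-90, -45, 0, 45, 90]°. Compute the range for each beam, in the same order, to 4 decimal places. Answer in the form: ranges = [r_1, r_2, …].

beam 1: φ=-90°, α=75°
  dir = (cos 75°, sin 75°) = (0.2588, 0.9659); from cell (4,2)
  next x-line at t=1.3909, next y-line at t=0.7247; Δt_x=3.8637, Δt_y=1.0353
    y: enter (4,3) at t=0.7247
    x: enter (5,3) at t=1.3909 ← occupied
  → r_1 = 1.3909
beam 2: φ=-45°, α=120°
  dir = (cos 120°, sin 120°) = (-0.5000, 0.8660); from cell (4,2)
  next x-line at t=1.2800, next y-line at t=0.8083; Δt_x=2.0000, Δt_y=1.1547
    y: enter (4,3) at t=0.8083
    x: enter (3,3) at t=1.2800 ← occupied
  → r_2 = 1.2800
beam 3: φ=0°, α=165°
  dir = (cos 165°, sin 165°) = (-0.9659, 0.2588); from cell (4,2)
  next x-line at t=0.6626, next y-line at t=2.7046; Δt_x=1.0353, Δt_y=3.8637
    x: enter (3,2) at t=0.6626
    x: enter (2,2) at t=1.6979
    y: enter (2,3) at t=2.7046
    x: enter (1,3) at t=2.7331
    x: enter (0,3) at t=3.7684 ← occupied
  → r_3 = 3.7684
beam 4: φ=45°, α=210°
  dir = (cos 210°, sin 210°) = (-0.8660, -0.5000); from cell (4,2)
  next x-line at t=0.7390, next y-line at t=0.6000; Δt_x=1.1547, Δt_y=2.0000
    y: enter (4,1) at t=0.6000
    x: enter (3,1) at t=0.7390
    x: enter (2,1) at t=1.8937
    y: enter (2,0) at t=2.6000 ← occupied
  → r_4 = 2.6000
beam 5: φ=90°, α=255°
  dir = (cos 255°, sin 255°) = (-0.2588, -0.9659); from cell (4,2)
  next x-line at t=2.4728, next y-line at t=0.3106; Δt_x=3.8637, Δt_y=1.0353
    y: enter (4,1) at t=0.3106
    y: enter (4,0) at t=1.3459 ← occupied
  → r_5 = 1.3459

ranges = [1.3909, 1.2800, 3.7684, 2.6000, 1.3459]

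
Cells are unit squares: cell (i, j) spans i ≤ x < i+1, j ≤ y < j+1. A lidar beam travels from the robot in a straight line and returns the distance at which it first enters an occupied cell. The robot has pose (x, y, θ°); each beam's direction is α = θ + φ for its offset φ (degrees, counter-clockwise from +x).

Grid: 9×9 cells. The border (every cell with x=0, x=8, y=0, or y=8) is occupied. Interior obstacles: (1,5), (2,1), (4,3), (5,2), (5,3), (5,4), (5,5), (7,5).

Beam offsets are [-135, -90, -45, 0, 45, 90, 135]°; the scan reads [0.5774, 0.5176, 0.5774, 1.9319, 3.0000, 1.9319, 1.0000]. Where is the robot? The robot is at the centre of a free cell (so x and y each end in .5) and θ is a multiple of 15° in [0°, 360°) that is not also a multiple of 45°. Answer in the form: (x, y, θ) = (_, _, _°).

(x, y, θ) = (7.5, 1.5, 75°)

Enumerate (i+0.5, j+0.5, θ) over the 41 free cells and 16 admissible headings. For each, cast all 7 beams and compare to the given ranges.
  (2.5, 2.5, 300°): beam 1 = 1.5529 ≠ 0.5774 ✗
  (7.5, 4.5, 150°): beam 1 = 0.5176 ≠ 0.5774 ✗
  (3.5, 1.5, 255°): beam 1 = 4.0415 ≠ 0.5774 ✗
  (2.5, 4.5, 195°): beam 1 = 4.0415 ≠ 0.5774 ✗
  …
  (7.5, 1.5, 75°): r_1=0.5774, r_2=0.5176, r_3=0.5774, r_4=1.9319, r_5=3.0000, r_6=1.9319, r_7=1.0000 — all match ✓
Unique over the lattice → pose = (7.5, 1.5, 75°).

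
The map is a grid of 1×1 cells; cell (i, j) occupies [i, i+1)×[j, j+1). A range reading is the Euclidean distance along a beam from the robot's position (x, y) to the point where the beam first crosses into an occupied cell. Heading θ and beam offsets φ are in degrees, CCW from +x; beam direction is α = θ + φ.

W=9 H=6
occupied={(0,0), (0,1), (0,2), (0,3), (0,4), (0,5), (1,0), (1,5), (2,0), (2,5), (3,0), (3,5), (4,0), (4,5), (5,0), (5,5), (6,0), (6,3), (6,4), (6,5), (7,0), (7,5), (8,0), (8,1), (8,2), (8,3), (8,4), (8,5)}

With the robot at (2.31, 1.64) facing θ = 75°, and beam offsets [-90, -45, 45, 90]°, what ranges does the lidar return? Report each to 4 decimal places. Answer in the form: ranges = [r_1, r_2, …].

ranges = [2.4728, 4.2608, 2.6200, 1.3562]

beam 1: φ=-90°, α=345°
  d=(0.9659,-0.2588)  start (2,1)  tX=0.7143 tY=2.4728  stride 1/|dx|=1.0353 1/|dy|=3.8637
    cross x-line → (3,1), t=0.7143
    cross x-line → (4,1), t=1.7496
    cross y-line → (4,0), t=2.4728 (wall)
  → r_1 = 2.4728
beam 2: φ=-45°, α=30°
  d=(0.8660,0.5000)  start (2,1)  tX=0.7967 tY=0.7200  stride 1/|dx|=1.1547 1/|dy|=2.0000
    cross y-line → (2,2), t=0.7200
    cross x-line → (3,2), t=0.7967
    cross x-line → (4,2), t=1.9514
    cross y-line → (4,3), t=2.7200
    cross x-line → (5,3), t=3.1061
    cross x-line → (6,3), t=4.2608 (wall)
  → r_2 = 4.2608
beam 3: φ=45°, α=120°
  d=(-0.5000,0.8660)  start (2,1)  tX=0.6200 tY=0.4157  stride 1/|dx|=2.0000 1/|dy|=1.1547
    cross y-line → (2,2), t=0.4157
    cross x-line → (1,2), t=0.6200
    cross y-line → (1,3), t=1.5704
    cross x-line → (0,3), t=2.6200 (wall)
  → r_3 = 2.6200
beam 4: φ=90°, α=165°
  d=(-0.9659,0.2588)  start (2,1)  tX=0.3209 tY=1.3909  stride 1/|dx|=1.0353 1/|dy|=3.8637
    cross x-line → (1,1), t=0.3209
    cross x-line → (0,1), t=1.3562 (wall)
  → r_4 = 1.3562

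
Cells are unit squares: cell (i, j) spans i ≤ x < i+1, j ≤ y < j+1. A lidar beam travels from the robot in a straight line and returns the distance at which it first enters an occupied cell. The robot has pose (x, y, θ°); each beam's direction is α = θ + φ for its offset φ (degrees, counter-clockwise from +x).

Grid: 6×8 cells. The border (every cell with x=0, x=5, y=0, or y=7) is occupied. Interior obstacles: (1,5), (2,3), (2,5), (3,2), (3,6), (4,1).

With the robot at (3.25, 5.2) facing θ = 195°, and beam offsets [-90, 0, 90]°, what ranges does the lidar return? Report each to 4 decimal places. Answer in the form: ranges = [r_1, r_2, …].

beam 1: φ=-90°, α=105°
  dir = (cos 105°, sin 105°) = (-0.2588, 0.9659); from cell (3,5)
  next x-line at t=0.9659, next y-line at t=0.8282; Δt_x=3.8637, Δt_y=1.0353
    y: enter (3,6) at t=0.8282 ← occupied
  → r_1 = 0.8282
beam 2: φ=0°, α=195°
  dir = (cos 195°, sin 195°) = (-0.9659, -0.2588); from cell (3,5)
  next x-line at t=0.2588, next y-line at t=0.7727; Δt_x=1.0353, Δt_y=3.8637
    x: enter (2,5) at t=0.2588 ← occupied
  → r_2 = 0.2588
beam 3: φ=90°, α=285°
  dir = (cos 285°, sin 285°) = (0.2588, -0.9659); from cell (3,5)
  next x-line at t=2.8978, next y-line at t=0.2071; Δt_x=3.8637, Δt_y=1.0353
    y: enter (3,4) at t=0.2071
    y: enter (3,3) at t=1.2423
    y: enter (3,2) at t=2.2776 ← occupied
  → r_3 = 2.2776

ranges = [0.8282, 0.2588, 2.2776]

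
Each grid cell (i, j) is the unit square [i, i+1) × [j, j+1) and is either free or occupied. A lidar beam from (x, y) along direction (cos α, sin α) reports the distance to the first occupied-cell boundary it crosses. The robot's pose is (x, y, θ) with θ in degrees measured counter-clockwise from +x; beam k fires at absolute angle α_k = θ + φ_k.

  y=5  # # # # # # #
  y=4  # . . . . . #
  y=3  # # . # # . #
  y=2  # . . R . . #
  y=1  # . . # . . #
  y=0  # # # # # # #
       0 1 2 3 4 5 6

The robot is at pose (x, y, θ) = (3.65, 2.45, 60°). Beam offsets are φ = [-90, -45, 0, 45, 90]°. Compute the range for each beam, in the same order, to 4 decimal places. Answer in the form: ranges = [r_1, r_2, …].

beam 1: φ=-90°, α=330°
  cosα=0.8660 sinα=-0.5000 | (3,2) | tMaxX 0.4041 tMaxY 0.9000 | tΔX 1.1547 tΔY 2.0000
    t=0.4041 [x] (4,2)
    t=0.9000 [y] (4,1)
    t=1.5588 [x] (5,1)
    t=2.7135 [x] (6,1) — stop
  → r_1 = 2.7135
beam 2: φ=-45°, α=15°
  cosα=0.9659 sinα=0.2588 | (3,2) | tMaxX 0.3623 tMaxY 2.1250 | tΔX 1.0353 tΔY 3.8637
    t=0.3623 [x] (4,2)
    t=1.3976 [x] (5,2)
    t=2.1250 [y] (5,3)
    t=2.4329 [x] (6,3) — stop
  → r_2 = 2.4329
beam 3: φ=0°, α=60°
  cosα=0.5000 sinα=0.8660 | (3,2) | tMaxX 0.7000 tMaxY 0.6351 | tΔX 2.0000 tΔY 1.1547
    t=0.6351 [y] (3,3) — stop
  → r_3 = 0.6351
beam 4: φ=45°, α=105°
  cosα=-0.2588 sinα=0.9659 | (3,2) | tMaxX 2.5114 tMaxY 0.5694 | tΔX 3.8637 tΔY 1.0353
    t=0.5694 [y] (3,3) — stop
  → r_4 = 0.5694
beam 5: φ=90°, α=150°
  cosα=-0.8660 sinα=0.5000 | (3,2) | tMaxX 0.7506 tMaxY 1.1000 | tΔX 1.1547 tΔY 2.0000
    t=0.7506 [x] (2,2)
    t=1.1000 [y] (2,3)
    t=1.9053 [x] (1,3) — stop
  → r_5 = 1.9053

ranges = [2.7135, 2.4329, 0.6351, 0.5694, 1.9053]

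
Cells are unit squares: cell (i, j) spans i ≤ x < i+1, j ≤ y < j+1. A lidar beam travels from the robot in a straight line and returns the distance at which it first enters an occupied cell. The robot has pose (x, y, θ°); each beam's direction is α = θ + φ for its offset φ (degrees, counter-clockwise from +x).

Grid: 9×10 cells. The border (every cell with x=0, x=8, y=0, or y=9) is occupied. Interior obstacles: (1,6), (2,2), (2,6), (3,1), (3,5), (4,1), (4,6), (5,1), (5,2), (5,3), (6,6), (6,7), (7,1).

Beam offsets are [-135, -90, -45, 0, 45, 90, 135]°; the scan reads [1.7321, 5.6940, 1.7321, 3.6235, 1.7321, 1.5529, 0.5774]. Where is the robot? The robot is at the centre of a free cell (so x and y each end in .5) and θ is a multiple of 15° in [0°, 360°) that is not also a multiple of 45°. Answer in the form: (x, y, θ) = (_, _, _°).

(x, y, θ) = (6.5, 5.5, 285°)

Candidates: 43 free-cell centres × 16 headings = 688 poses. Raycast each; keep the one whose scan matches to 4 dp.
  (2.5, 1.5, 330°): beam 1 = 1.5529 ≠ 1.7321 ✗
  (2.5, 8.5, 165°): beam 1 = 1.0000 ≠ 1.7321 ✗
  (7.5, 2.5, 285°): beam 2 = 1.5529 ≠ 5.6940 ✗
  (3.5, 6.5, 105°): beam 1 = 0.5774 ≠ 1.7321 ✗
  (7.5, 6.5, 300°): beam 1 = 0.5176 ≠ 1.7321 ✗
  …
  (6.5, 5.5, 285°): r_1=1.7321, r_2=5.6940, r_3=1.7321, r_4=3.6235, r_5=1.7321, r_6=1.5529, r_7=0.5774 — all match ✓
Only this pose fits every beam.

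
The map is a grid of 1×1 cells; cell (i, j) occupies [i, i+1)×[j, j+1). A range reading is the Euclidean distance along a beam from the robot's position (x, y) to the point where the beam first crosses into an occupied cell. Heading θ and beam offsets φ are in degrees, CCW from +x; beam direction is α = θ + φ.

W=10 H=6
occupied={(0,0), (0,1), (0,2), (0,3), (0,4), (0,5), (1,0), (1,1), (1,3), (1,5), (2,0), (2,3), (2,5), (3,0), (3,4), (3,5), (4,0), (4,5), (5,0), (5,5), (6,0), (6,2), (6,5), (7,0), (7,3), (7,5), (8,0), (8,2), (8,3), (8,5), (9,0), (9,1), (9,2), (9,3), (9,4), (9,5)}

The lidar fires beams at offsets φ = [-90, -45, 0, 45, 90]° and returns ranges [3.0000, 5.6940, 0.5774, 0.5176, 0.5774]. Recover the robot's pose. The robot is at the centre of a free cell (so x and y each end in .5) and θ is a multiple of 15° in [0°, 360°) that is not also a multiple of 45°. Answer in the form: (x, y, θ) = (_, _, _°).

The pose lattice has 24·16 = 384 candidates. Test each by forward raycasting.
  (3.5, 3.5, 210°): beam 1 = 0.5774 ≠ 3.0000 ✗
  (4.5, 2.5, 300°): beam 1 = 2.8868 ≠ 3.0000 ✗
  (2.5, 2.5, 15°): beam 1 = 1.5529 ≠ 3.0000 ✗
  …
  (1.5, 2.5, 60°): r_1=3.0000, r_2=5.6940, r_3=0.5774, r_4=0.5176, r_5=0.5774 — all match ✓
Only this pose fits every beam.

(x, y, θ) = (1.5, 2.5, 60°)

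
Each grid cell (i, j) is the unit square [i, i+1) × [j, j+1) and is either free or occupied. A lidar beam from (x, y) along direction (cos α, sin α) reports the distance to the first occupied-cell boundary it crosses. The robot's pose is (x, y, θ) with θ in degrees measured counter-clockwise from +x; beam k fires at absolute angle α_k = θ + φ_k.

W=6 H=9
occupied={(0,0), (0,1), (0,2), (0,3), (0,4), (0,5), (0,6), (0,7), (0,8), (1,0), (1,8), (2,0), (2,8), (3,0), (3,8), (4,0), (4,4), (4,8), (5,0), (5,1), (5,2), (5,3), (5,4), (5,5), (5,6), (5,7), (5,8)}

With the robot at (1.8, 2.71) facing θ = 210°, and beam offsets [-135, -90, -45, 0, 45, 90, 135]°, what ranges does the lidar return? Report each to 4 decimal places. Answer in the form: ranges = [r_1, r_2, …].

ranges = [5.4766, 1.6000, 0.8282, 0.9238, 1.7703, 1.9745, 3.3129]

beam 1: φ=-135°, α=75°
  direction (0.2588, 0.9659); cell (1,2); t to first gridline: x 0.7727, y 0.3002 (then +3.8637 / +1.0353)
    (1,3) via y @ 0.3002
    (2,3) via x @ 0.7727
    (2,4) via y @ 1.3355
    (2,5) via y @ 2.3708
    (2,6) via y @ 3.4061
    (2,7) via y @ 4.4413
    (3,7) via x @ 4.6364
    (3,8) via y @ 5.4766  # hit
  → r_1 = 5.4766
beam 2: φ=-90°, α=120°
  direction (-0.5000, 0.8660); cell (1,2); t to first gridline: x 1.6000, y 0.3349 (then +2.0000 / +1.1547)
    (1,3) via y @ 0.3349
    (1,4) via y @ 1.4896
    (0,4) via x @ 1.6000  # hit
  → r_2 = 1.6000
beam 3: φ=-45°, α=165°
  direction (-0.9659, 0.2588); cell (1,2); t to first gridline: x 0.8282, y 1.1205 (then +1.0353 / +3.8637)
    (0,2) via x @ 0.8282  # hit
  → r_3 = 0.8282
beam 4: φ=0°, α=210°
  direction (-0.8660, -0.5000); cell (1,2); t to first gridline: x 0.9238, y 1.4200 (then +1.1547 / +2.0000)
    (0,2) via x @ 0.9238  # hit
  → r_4 = 0.9238
beam 5: φ=45°, α=255°
  direction (-0.2588, -0.9659); cell (1,2); t to first gridline: x 3.0910, y 0.7350 (then +3.8637 / +1.0353)
    (1,1) via y @ 0.7350
    (1,0) via y @ 1.7703  # hit
  → r_5 = 1.7703
beam 6: φ=90°, α=300°
  direction (0.5000, -0.8660); cell (1,2); t to first gridline: x 0.4000, y 0.8198 (then +2.0000 / +1.1547)
    (2,2) via x @ 0.4000
    (2,1) via y @ 0.8198
    (2,0) via y @ 1.9745  # hit
  → r_6 = 1.9745
beam 7: φ=135°, α=345°
  direction (0.9659, -0.2588); cell (1,2); t to first gridline: x 0.2071, y 2.7432 (then +1.0353 / +3.8637)
    (2,2) via x @ 0.2071
    (3,2) via x @ 1.2423
    (4,2) via x @ 2.2776
    (4,1) via y @ 2.7432
    (5,1) via x @ 3.3129  # hit
  → r_7 = 3.3129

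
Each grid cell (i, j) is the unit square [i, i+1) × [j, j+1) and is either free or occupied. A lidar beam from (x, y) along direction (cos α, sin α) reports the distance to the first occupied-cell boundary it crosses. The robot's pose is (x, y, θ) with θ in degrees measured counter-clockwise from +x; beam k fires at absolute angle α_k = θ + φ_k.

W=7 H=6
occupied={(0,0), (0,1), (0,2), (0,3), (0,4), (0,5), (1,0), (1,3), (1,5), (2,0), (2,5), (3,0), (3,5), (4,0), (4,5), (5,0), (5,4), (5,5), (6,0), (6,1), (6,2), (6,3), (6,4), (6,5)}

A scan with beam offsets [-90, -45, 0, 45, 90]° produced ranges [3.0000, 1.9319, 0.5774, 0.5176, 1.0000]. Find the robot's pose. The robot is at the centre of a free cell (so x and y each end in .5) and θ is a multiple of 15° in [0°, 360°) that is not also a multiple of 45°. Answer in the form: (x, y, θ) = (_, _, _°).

Enumerate (i+0.5, j+0.5, θ) over the 18 free cells and 16 admissible headings. For each, cast all 5 beams and compare to the given ranges.
  (5.5, 1.5, 120°): beam 1 = 0.5774 ≠ 3.0000 ✗
  (1.5, 2.5, 210°): beam 1 = 0.5774 ≠ 3.0000 ✗
  (4.5, 4.5, 345°): beam 1 = 3.6235 ≠ 3.0000 ✗
  (2.5, 1.5, 60°): beam 1 = 1.0000 ≠ 3.0000 ✗
  …
  (4.5, 1.5, 240°): r_1=3.0000, r_2=1.9319, r_3=0.5774, r_4=0.5176, r_5=1.0000 — all match ✓
No second candidate reproduces the full scan.

(x, y, θ) = (4.5, 1.5, 240°)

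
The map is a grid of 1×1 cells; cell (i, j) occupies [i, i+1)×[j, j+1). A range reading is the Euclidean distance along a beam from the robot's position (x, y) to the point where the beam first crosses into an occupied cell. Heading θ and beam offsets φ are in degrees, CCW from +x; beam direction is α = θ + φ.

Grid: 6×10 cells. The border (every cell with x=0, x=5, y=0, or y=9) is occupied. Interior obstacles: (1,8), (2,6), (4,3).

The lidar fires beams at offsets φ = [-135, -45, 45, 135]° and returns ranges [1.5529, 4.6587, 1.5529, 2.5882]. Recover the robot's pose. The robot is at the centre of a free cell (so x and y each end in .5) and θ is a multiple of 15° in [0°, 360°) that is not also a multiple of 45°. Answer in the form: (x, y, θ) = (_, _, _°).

(x, y, θ) = (2.5, 3.5, 150°)

The pose lattice has 29·16 = 464 candidates. Test each by forward raycasting.
  (4.5, 7.5, 120°): beam 1 = 0.5176 ≠ 1.5529 ✗
  (3.5, 7.5, 165°): beam 1 = 1.7321 ≠ 1.5529 ✗
  (3.5, 7.5, 105°): beam 1 = 1.7321 ≠ 1.5529 ✗
  (4.5, 4.5, 60°): beam 1 = 0.5176 ≠ 1.5529 ✗
  (1.5, 2.5, 120°): beam 1 = 3.6235 ≠ 1.5529 ✗
  …
  (2.5, 3.5, 150°): r_1=1.5529, r_2=4.6587, r_3=1.5529, r_4=2.5882 — all match ✓
Only this pose fits every beam.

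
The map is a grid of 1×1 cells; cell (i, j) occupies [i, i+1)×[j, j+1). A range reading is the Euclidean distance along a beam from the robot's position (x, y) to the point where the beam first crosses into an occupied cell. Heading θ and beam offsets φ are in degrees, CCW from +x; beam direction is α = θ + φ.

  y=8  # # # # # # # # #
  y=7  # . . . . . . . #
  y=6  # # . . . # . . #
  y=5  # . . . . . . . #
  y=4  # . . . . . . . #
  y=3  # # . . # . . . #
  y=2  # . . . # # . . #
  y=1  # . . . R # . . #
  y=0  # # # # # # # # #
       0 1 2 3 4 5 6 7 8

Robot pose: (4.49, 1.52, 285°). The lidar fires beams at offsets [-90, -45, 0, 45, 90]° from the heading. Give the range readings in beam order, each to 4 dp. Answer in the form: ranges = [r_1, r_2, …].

beam 1: φ=-90°, α=195°
  d=(-0.9659,-0.2588)  start (4,1)  tX=0.5073 tY=2.0091  stride 1/|dx|=1.0353 1/|dy|=3.8637
    cross x-line → (3,1), t=0.5073
    cross x-line → (2,1), t=1.5426
    cross y-line → (2,0), t=2.0091 (wall)
  → r_1 = 2.0091
beam 2: φ=-45°, α=240°
  d=(-0.5000,-0.8660)  start (4,1)  tX=0.9800 tY=0.6004  stride 1/|dx|=2.0000 1/|dy|=1.1547
    cross y-line → (4,0), t=0.6004 (wall)
  → r_2 = 0.6004
beam 3: φ=0°, α=285°
  d=(0.2588,-0.9659)  start (4,1)  tX=1.9705 tY=0.5383  stride 1/|dx|=3.8637 1/|dy|=1.0353
    cross y-line → (4,0), t=0.5383 (wall)
  → r_3 = 0.5383
beam 4: φ=45°, α=330°
  d=(0.8660,-0.5000)  start (4,1)  tX=0.5889 tY=1.0400  stride 1/|dx|=1.1547 1/|dy|=2.0000
    cross x-line → (5,1), t=0.5889 (wall)
  → r_4 = 0.5889
beam 5: φ=90°, α=15°
  d=(0.9659,0.2588)  start (4,1)  tX=0.5280 tY=1.8546  stride 1/|dx|=1.0353 1/|dy|=3.8637
    cross x-line → (5,1), t=0.5280 (wall)
  → r_5 = 0.5280

ranges = [2.0091, 0.6004, 0.5383, 0.5889, 0.5280]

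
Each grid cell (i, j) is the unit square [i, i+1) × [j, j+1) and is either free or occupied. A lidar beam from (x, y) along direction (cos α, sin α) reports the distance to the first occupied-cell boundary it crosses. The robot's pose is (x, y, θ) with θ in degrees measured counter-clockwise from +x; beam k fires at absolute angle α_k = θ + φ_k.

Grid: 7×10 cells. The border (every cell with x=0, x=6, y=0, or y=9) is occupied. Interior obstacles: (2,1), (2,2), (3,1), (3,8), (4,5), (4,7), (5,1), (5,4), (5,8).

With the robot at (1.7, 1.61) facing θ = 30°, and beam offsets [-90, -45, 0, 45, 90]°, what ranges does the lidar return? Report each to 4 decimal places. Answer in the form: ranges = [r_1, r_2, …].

beam 1: φ=-90°, α=300°
  d=(0.5000,-0.8660)  start (1,1)  tX=0.6000 tY=0.7044  stride 1/|dx|=2.0000 1/|dy|=1.1547
    cross x-line → (2,1), t=0.6000 (wall)
  → r_1 = 0.6000
beam 2: φ=-45°, α=345°
  d=(0.9659,-0.2588)  start (1,1)  tX=0.3106 tY=2.3569  stride 1/|dx|=1.0353 1/|dy|=3.8637
    cross x-line → (2,1), t=0.3106 (wall)
  → r_2 = 0.3106
beam 3: φ=0°, α=30°
  d=(0.8660,0.5000)  start (1,1)  tX=0.3464 tY=0.7800  stride 1/|dx|=1.1547 1/|dy|=2.0000
    cross x-line → (2,1), t=0.3464 (wall)
  → r_3 = 0.3464
beam 4: φ=45°, α=75°
  d=(0.2588,0.9659)  start (1,1)  tX=1.1591 tY=0.4038  stride 1/|dx|=3.8637 1/|dy|=1.0353
    cross y-line → (1,2), t=0.4038
    cross x-line → (2,2), t=1.1591 (wall)
  → r_4 = 1.1591
beam 5: φ=90°, α=120°
  d=(-0.5000,0.8660)  start (1,1)  tX=1.4000 tY=0.4503  stride 1/|dx|=2.0000 1/|dy|=1.1547
    cross y-line → (1,2), t=0.4503
    cross x-line → (0,2), t=1.4000 (wall)
  → r_5 = 1.4000

ranges = [0.6000, 0.3106, 0.3464, 1.1591, 1.4000]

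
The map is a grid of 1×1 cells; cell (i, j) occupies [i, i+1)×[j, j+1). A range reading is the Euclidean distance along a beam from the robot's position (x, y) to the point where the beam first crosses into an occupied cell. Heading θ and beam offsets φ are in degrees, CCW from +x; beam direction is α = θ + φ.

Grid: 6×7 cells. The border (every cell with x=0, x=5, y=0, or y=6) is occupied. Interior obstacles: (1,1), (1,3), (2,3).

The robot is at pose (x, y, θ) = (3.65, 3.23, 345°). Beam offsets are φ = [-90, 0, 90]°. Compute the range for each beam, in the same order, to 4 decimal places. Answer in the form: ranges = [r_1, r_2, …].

ranges = [2.3087, 1.3976, 2.8677]

beam 1: φ=-90°, α=255°
  cosα=-0.2588 sinα=-0.9659 | (3,3) | tMaxX 2.5114 tMaxY 0.2381 | tΔX 3.8637 tΔY 1.0353
    t=0.2381 [y] (3,2)
    t=1.2734 [y] (3,1)
    t=2.3087 [y] (3,0) — stop
  → r_1 = 2.3087
beam 2: φ=0°, α=345°
  cosα=0.9659 sinα=-0.2588 | (3,3) | tMaxX 0.3623 tMaxY 0.8887 | tΔX 1.0353 tΔY 3.8637
    t=0.3623 [x] (4,3)
    t=0.8887 [y] (4,2)
    t=1.3976 [x] (5,2) — stop
  → r_2 = 1.3976
beam 3: φ=90°, α=75°
  cosα=0.2588 sinα=0.9659 | (3,3) | tMaxX 1.3523 tMaxY 0.7972 | tΔX 3.8637 tΔY 1.0353
    t=0.7972 [y] (3,4)
    t=1.3523 [x] (4,4)
    t=1.8324 [y] (4,5)
    t=2.8677 [y] (4,6) — stop
  → r_3 = 2.8677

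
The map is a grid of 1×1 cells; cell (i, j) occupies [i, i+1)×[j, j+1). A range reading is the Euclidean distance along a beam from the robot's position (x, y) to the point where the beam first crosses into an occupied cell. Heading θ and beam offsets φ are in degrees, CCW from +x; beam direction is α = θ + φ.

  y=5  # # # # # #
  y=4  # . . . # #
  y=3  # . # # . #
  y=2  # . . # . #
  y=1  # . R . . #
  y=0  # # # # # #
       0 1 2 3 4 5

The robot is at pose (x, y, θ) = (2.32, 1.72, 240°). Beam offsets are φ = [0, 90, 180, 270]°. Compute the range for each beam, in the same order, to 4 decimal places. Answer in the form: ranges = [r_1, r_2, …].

beam 1: φ=0°, α=240°
  direction (-0.5000, -0.8660); cell (2,1); t to first gridline: x 0.6400, y 0.8314 (then +2.0000 / +1.1547)
    (1,1) via x @ 0.6400
    (1,0) via y @ 0.8314  # hit
  → r_1 = 0.8314
beam 2: φ=90°, α=330°
  direction (0.8660, -0.5000); cell (2,1); t to first gridline: x 0.7852, y 1.4400 (then +1.1547 / +2.0000)
    (3,1) via x @ 0.7852
    (3,0) via y @ 1.4400  # hit
  → r_2 = 1.4400
beam 3: φ=180°, α=60°
  direction (0.5000, 0.8660); cell (2,1); t to first gridline: x 1.3600, y 0.3233 (then +2.0000 / +1.1547)
    (2,2) via y @ 0.3233
    (3,2) via x @ 1.3600  # hit
  → r_3 = 1.3600
beam 4: φ=270°, α=150°
  direction (-0.8660, 0.5000); cell (2,1); t to first gridline: x 0.3695, y 0.5600 (then +1.1547 / +2.0000)
    (1,1) via x @ 0.3695
    (1,2) via y @ 0.5600
    (0,2) via x @ 1.5242  # hit
  → r_4 = 1.5242

ranges = [0.8314, 1.4400, 1.3600, 1.5242]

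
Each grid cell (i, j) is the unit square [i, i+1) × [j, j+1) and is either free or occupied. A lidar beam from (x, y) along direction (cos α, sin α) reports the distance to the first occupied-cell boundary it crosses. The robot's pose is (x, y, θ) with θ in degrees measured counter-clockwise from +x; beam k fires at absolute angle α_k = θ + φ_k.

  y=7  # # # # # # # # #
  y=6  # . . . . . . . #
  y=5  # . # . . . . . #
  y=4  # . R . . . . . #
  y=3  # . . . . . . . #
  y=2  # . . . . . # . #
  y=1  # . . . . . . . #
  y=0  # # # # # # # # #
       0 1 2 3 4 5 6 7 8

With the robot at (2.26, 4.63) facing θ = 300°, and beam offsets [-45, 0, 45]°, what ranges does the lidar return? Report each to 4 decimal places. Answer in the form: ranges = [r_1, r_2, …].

beam 1: φ=-45°, α=255°
  d=(-0.2588,-0.9659)  start (2,4)  tX=1.0046 tY=0.6522  stride 1/|dx|=3.8637 1/|dy|=1.0353
    cross y-line → (2,3), t=0.6522
    cross x-line → (1,3), t=1.0046
    cross y-line → (1,2), t=1.6875
    cross y-line → (1,1), t=2.7228
    cross y-line → (1,0), t=3.7581 (wall)
  → r_1 = 3.7581
beam 2: φ=0°, α=300°
  d=(0.5000,-0.8660)  start (2,4)  tX=1.4800 tY=0.7275  stride 1/|dx|=2.0000 1/|dy|=1.1547
    cross y-line → (2,3), t=0.7275
    cross x-line → (3,3), t=1.4800
    cross y-line → (3,2), t=1.8822
    cross y-line → (3,1), t=3.0369
    cross x-line → (4,1), t=3.4800
    cross y-line → (4,0), t=4.1916 (wall)
  → r_2 = 4.1916
beam 3: φ=45°, α=345°
  d=(0.9659,-0.2588)  start (2,4)  tX=0.7661 tY=2.4341  stride 1/|dx|=1.0353 1/|dy|=3.8637
    cross x-line → (3,4), t=0.7661
    cross x-line → (4,4), t=1.8014
    cross y-line → (4,3), t=2.4341
    cross x-line → (5,3), t=2.8367
    cross x-line → (6,3), t=3.8719
    cross x-line → (7,3), t=4.9072
    cross x-line → (8,3), t=5.9425 (wall)
  → r_3 = 5.9425

ranges = [3.7581, 4.1916, 5.9425]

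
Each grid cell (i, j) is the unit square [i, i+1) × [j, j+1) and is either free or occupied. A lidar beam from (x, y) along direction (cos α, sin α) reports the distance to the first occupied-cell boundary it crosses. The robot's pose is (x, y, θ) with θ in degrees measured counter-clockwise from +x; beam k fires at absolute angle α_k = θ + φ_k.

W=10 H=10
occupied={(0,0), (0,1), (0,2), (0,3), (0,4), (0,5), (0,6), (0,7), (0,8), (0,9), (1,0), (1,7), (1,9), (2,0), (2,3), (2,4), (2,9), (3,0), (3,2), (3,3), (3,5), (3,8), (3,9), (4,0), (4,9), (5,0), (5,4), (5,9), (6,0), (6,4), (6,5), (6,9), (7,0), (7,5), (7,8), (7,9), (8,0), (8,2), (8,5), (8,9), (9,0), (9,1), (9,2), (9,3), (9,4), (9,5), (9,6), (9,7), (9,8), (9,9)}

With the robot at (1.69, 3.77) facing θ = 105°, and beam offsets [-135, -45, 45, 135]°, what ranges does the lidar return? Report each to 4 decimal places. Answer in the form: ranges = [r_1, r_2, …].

beam 1: φ=-135°, α=330°
  cosα=0.8660 sinα=-0.5000 | (1,3) | tMaxX 0.3580 tMaxY 1.5400 | tΔX 1.1547 tΔY 2.0000
    t=0.3580 [x] (2,3) — stop
  → r_1 = 0.3580
beam 2: φ=-45°, α=60°
  cosα=0.5000 sinα=0.8660 | (1,3) | tMaxX 0.6200 tMaxY 0.2656 | tΔX 2.0000 tΔY 1.1547
    t=0.2656 [y] (1,4)
    t=0.6200 [x] (2,4) — stop
  → r_2 = 0.6200
beam 3: φ=45°, α=150°
  cosα=-0.8660 sinα=0.5000 | (1,3) | tMaxX 0.7967 tMaxY 0.4600 | tΔX 1.1547 tΔY 2.0000
    t=0.4600 [y] (1,4)
    t=0.7967 [x] (0,4) — stop
  → r_3 = 0.7967
beam 4: φ=135°, α=240°
  cosα=-0.5000 sinα=-0.8660 | (1,3) | tMaxX 1.3800 tMaxY 0.8891 | tΔX 2.0000 tΔY 1.1547
    t=0.8891 [y] (1,2)
    t=1.3800 [x] (0,2) — stop
  → r_4 = 1.3800

ranges = [0.3580, 0.6200, 0.7967, 1.3800]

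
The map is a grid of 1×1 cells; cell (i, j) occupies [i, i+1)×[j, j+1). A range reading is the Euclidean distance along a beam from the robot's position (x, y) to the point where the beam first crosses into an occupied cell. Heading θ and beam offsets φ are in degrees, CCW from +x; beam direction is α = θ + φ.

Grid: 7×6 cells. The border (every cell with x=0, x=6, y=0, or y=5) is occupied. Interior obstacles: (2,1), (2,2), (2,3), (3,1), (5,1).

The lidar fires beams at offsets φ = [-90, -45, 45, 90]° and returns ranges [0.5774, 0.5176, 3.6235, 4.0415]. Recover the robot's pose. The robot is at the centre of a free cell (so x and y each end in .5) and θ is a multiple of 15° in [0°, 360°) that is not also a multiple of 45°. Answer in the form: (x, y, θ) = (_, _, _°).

Enumerate (i+0.5, j+0.5, θ) over the 15 free cells and 16 admissible headings. For each, cast all 4 beams and compare to the given ranges.
  (4.5, 4.5, 300°): beam 1 = 1.7321 ≠ 0.5774 ✗
  (1.5, 1.5, 240°): beam 3 = 0.5176 ≠ 3.6235 ✗
  (4.5, 3.5, 165°): beam 1 = 1.5529 ≠ 0.5774 ✗
  (5.5, 2.5, 255°): beam 1 = 2.5882 ≠ 0.5774 ✗
  …
  (4.5, 1.5, 30°): r_1=0.5774, r_2=0.5176, r_3=3.6235, r_4=4.0415 — all match ✓
Only this pose fits every beam.

(x, y, θ) = (4.5, 1.5, 30°)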